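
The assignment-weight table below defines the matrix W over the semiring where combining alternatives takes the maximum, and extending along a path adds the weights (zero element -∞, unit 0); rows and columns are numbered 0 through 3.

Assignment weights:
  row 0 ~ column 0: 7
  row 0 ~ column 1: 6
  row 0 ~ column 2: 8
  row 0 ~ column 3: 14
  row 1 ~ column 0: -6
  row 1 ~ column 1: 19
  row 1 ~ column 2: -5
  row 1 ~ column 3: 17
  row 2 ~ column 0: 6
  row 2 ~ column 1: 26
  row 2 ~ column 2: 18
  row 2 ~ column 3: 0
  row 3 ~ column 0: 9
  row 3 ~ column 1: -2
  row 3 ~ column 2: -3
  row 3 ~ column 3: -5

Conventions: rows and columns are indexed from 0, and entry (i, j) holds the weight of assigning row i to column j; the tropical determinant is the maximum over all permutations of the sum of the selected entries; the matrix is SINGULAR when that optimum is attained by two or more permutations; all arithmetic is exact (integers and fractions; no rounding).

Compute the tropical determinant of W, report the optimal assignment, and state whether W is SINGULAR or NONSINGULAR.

σ = (0, 1, 2, 3): 7 + 19 + 18 + (-5) = 39
σ = (0, 1, 3, 2): 7 + 19 + 0 + (-3) = 23
σ = (0, 2, 1, 3): 7 + (-5) + 26 + (-5) = 23
σ = (0, 2, 3, 1): 7 + (-5) + 0 + (-2) = 0
σ = (0, 3, 1, 2): 7 + 17 + 26 + (-3) = 47
σ = (0, 3, 2, 1): 7 + 17 + 18 + (-2) = 40
σ = (1, 0, 2, 3): 6 + (-6) + 18 + (-5) = 13
σ = (1, 0, 3, 2): 6 + (-6) + 0 + (-3) = -3
σ = (1, 2, 0, 3): 6 + (-5) + 6 + (-5) = 2
σ = (1, 2, 3, 0): 6 + (-5) + 0 + 9 = 10
σ = (1, 3, 0, 2): 6 + 17 + 6 + (-3) = 26
σ = (1, 3, 2, 0): 6 + 17 + 18 + 9 = 50
σ = (2, 0, 1, 3): 8 + (-6) + 26 + (-5) = 23
σ = (2, 0, 3, 1): 8 + (-6) + 0 + (-2) = 0
σ = (2, 1, 0, 3): 8 + 19 + 6 + (-5) = 28
σ = (2, 1, 3, 0): 8 + 19 + 0 + 9 = 36
σ = (2, 3, 0, 1): 8 + 17 + 6 + (-2) = 29
σ = (2, 3, 1, 0): 8 + 17 + 26 + 9 = 60
σ = (3, 0, 1, 2): 14 + (-6) + 26 + (-3) = 31
σ = (3, 0, 2, 1): 14 + (-6) + 18 + (-2) = 24
σ = (3, 1, 0, 2): 14 + 19 + 6 + (-3) = 36
σ = (3, 1, 2, 0): 14 + 19 + 18 + 9 = 60
σ = (3, 2, 0, 1): 14 + (-5) + 6 + (-2) = 13
σ = (3, 2, 1, 0): 14 + (-5) + 26 + 9 = 44
Optimal value attained by: σ = (2, 3, 1, 0).
Answer: det⊕(W) = 60; verdict: SINGULAR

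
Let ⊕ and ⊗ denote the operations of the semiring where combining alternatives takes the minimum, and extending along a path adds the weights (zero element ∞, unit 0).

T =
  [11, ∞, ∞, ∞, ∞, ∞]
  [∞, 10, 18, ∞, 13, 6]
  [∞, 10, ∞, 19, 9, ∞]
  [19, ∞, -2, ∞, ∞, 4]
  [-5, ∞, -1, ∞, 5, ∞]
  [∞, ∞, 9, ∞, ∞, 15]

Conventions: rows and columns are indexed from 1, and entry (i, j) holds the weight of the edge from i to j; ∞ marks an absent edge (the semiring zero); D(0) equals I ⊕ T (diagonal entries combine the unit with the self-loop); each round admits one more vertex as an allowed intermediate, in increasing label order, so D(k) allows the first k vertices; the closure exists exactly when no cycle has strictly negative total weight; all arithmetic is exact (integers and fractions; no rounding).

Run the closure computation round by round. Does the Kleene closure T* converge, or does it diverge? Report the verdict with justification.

D(0):
  [0, ∞, ∞, ∞, ∞, ∞]
  [∞, 0, 18, ∞, 13, 6]
  [∞, 10, 0, 19, 9, ∞]
  [19, ∞, -2, 0, ∞, 4]
  [-5, ∞, -1, ∞, 0, ∞]
  [∞, ∞, 9, ∞, ∞, 0]
D(1):
  [0, ∞, ∞, ∞, ∞, ∞]
  [∞, 0, 18, ∞, 13, 6]
  [∞, 10, 0, 19, 9, ∞]
  [19, ∞, -2, 0, ∞, 4]
  [-5, ∞, -1, ∞, 0, ∞]
  [∞, ∞, 9, ∞, ∞, 0]
D(2):
  [0, ∞, ∞, ∞, ∞, ∞]
  [∞, 0, 18, ∞, 13, 6]
  [∞, 10, 0, 19, 9, 16]
  [19, ∞, -2, 0, ∞, 4]
  [-5, ∞, -1, ∞, 0, ∞]
  [∞, ∞, 9, ∞, ∞, 0]
D(3):
  [0, ∞, ∞, ∞, ∞, ∞]
  [∞, 0, 18, 37, 13, 6]
  [∞, 10, 0, 19, 9, 16]
  [19, 8, -2, 0, 7, 4]
  [-5, 9, -1, 18, 0, 15]
  [∞, 19, 9, 28, 18, 0]
D(4):
  [0, ∞, ∞, ∞, ∞, ∞]
  [56, 0, 18, 37, 13, 6]
  [38, 10, 0, 19, 9, 16]
  [19, 8, -2, 0, 7, 4]
  [-5, 9, -1, 18, 0, 15]
  [47, 19, 9, 28, 18, 0]
D(5):
  [0, ∞, ∞, ∞, ∞, ∞]
  [8, 0, 12, 31, 13, 6]
  [4, 10, 0, 19, 9, 16]
  [2, 8, -2, 0, 7, 4]
  [-5, 9, -1, 18, 0, 15]
  [13, 19, 9, 28, 18, 0]
D(6):
  [0, ∞, ∞, ∞, ∞, ∞]
  [8, 0, 12, 31, 13, 6]
  [4, 10, 0, 19, 9, 16]
  [2, 8, -2, 0, 7, 4]
  [-5, 9, -1, 18, 0, 15]
  [13, 19, 9, 28, 18, 0]
Key observation: every diagonal entry stays at the unit through all rounds, so no improving cycle exists.
Answer: CONVERGES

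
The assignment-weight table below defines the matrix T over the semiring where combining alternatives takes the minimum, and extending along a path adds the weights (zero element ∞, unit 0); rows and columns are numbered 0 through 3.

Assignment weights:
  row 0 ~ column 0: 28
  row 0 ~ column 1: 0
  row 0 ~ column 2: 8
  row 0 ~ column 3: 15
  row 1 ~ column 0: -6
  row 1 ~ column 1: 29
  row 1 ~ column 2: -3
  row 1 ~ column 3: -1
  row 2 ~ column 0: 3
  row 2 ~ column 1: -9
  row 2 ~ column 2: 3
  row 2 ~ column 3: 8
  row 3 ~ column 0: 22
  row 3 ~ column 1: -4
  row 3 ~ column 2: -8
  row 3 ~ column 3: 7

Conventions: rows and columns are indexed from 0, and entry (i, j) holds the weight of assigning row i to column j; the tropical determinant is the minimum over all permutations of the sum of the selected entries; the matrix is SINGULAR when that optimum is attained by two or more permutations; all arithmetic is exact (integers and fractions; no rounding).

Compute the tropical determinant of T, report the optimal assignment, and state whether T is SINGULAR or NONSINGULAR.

σ = (0, 1, 2, 3): 28 + 29 + 3 + 7 = 67
σ = (0, 1, 3, 2): 28 + 29 + 8 + (-8) = 57
σ = (0, 2, 1, 3): 28 + (-3) + (-9) + 7 = 23
σ = (0, 2, 3, 1): 28 + (-3) + 8 + (-4) = 29
σ = (0, 3, 1, 2): 28 + (-1) + (-9) + (-8) = 10
σ = (0, 3, 2, 1): 28 + (-1) + 3 + (-4) = 26
σ = (1, 0, 2, 3): 0 + (-6) + 3 + 7 = 4
σ = (1, 0, 3, 2): 0 + (-6) + 8 + (-8) = -6
σ = (1, 2, 0, 3): 0 + (-3) + 3 + 7 = 7
σ = (1, 2, 3, 0): 0 + (-3) + 8 + 22 = 27
σ = (1, 3, 0, 2): 0 + (-1) + 3 + (-8) = -6
σ = (1, 3, 2, 0): 0 + (-1) + 3 + 22 = 24
σ = (2, 0, 1, 3): 8 + (-6) + (-9) + 7 = 0
σ = (2, 0, 3, 1): 8 + (-6) + 8 + (-4) = 6
σ = (2, 1, 0, 3): 8 + 29 + 3 + 7 = 47
σ = (2, 1, 3, 0): 8 + 29 + 8 + 22 = 67
σ = (2, 3, 0, 1): 8 + (-1) + 3 + (-4) = 6
σ = (2, 3, 1, 0): 8 + (-1) + (-9) + 22 = 20
σ = (3, 0, 1, 2): 15 + (-6) + (-9) + (-8) = -8
σ = (3, 0, 2, 1): 15 + (-6) + 3 + (-4) = 8
σ = (3, 1, 0, 2): 15 + 29 + 3 + (-8) = 39
σ = (3, 1, 2, 0): 15 + 29 + 3 + 22 = 69
σ = (3, 2, 0, 1): 15 + (-3) + 3 + (-4) = 11
σ = (3, 2, 1, 0): 15 + (-3) + (-9) + 22 = 25
Optimal value attained by: σ = (3, 0, 1, 2).
Answer: det⊕(T) = -8; verdict: NONSINGULAR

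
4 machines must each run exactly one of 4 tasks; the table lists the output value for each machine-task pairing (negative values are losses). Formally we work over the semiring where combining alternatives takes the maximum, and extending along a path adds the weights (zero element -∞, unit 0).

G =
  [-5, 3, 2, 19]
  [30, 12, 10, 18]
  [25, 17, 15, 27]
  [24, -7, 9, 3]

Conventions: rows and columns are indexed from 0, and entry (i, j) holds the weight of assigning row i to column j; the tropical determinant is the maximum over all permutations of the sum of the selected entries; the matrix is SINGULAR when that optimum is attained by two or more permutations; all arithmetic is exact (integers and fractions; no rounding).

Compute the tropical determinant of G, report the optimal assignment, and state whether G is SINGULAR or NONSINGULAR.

σ = (0, 1, 2, 3): (-5) + 12 + 15 + 3 = 25
σ = (0, 1, 3, 2): (-5) + 12 + 27 + 9 = 43
σ = (0, 2, 1, 3): (-5) + 10 + 17 + 3 = 25
σ = (0, 2, 3, 1): (-5) + 10 + 27 + (-7) = 25
σ = (0, 3, 1, 2): (-5) + 18 + 17 + 9 = 39
σ = (0, 3, 2, 1): (-5) + 18 + 15 + (-7) = 21
σ = (1, 0, 2, 3): 3 + 30 + 15 + 3 = 51
σ = (1, 0, 3, 2): 3 + 30 + 27 + 9 = 69
σ = (1, 2, 0, 3): 3 + 10 + 25 + 3 = 41
σ = (1, 2, 3, 0): 3 + 10 + 27 + 24 = 64
σ = (1, 3, 0, 2): 3 + 18 + 25 + 9 = 55
σ = (1, 3, 2, 0): 3 + 18 + 15 + 24 = 60
σ = (2, 0, 1, 3): 2 + 30 + 17 + 3 = 52
σ = (2, 0, 3, 1): 2 + 30 + 27 + (-7) = 52
σ = (2, 1, 0, 3): 2 + 12 + 25 + 3 = 42
σ = (2, 1, 3, 0): 2 + 12 + 27 + 24 = 65
σ = (2, 3, 0, 1): 2 + 18 + 25 + (-7) = 38
σ = (2, 3, 1, 0): 2 + 18 + 17 + 24 = 61
σ = (3, 0, 1, 2): 19 + 30 + 17 + 9 = 75
σ = (3, 0, 2, 1): 19 + 30 + 15 + (-7) = 57
σ = (3, 1, 0, 2): 19 + 12 + 25 + 9 = 65
σ = (3, 1, 2, 0): 19 + 12 + 15 + 24 = 70
σ = (3, 2, 0, 1): 19 + 10 + 25 + (-7) = 47
σ = (3, 2, 1, 0): 19 + 10 + 17 + 24 = 70
Optimal value attained by: σ = (3, 0, 1, 2).
Answer: det⊕(G) = 75; verdict: NONSINGULAR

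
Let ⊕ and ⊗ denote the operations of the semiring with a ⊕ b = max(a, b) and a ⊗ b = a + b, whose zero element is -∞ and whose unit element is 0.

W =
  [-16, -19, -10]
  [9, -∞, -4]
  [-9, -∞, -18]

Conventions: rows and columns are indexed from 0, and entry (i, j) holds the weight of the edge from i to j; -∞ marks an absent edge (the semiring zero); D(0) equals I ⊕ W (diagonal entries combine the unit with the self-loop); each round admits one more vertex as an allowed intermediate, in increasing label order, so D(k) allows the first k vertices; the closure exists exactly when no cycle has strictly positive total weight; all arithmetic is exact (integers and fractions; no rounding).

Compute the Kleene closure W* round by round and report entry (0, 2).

D(0):
  [0, -19, -10]
  [9, 0, -4]
  [-9, -∞, 0]
D(1):
  [0, -19, -10]
  [9, 0, -1]
  [-9, -28, 0]
D(2):
  [0, -19, -10]
  [9, 0, -1]
  [-9, -28, 0]
D(3):
  [0, -19, -10]
  [9, 0, -1]
  [-9, -28, 0]
Answer: W*[0][2] = -10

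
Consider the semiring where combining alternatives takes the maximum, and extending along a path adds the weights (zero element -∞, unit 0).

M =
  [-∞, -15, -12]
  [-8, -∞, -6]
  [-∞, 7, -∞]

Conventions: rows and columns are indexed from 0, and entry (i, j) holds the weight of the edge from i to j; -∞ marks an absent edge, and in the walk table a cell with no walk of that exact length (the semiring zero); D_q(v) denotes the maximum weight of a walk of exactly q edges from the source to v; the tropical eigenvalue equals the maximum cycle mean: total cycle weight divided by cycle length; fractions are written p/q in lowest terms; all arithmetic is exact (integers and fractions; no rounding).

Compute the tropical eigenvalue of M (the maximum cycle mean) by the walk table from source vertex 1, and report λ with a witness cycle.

q=0: [-∞, 0, -∞]
q=1: [-8, -∞, -6]
q=2: [-∞, 1, -20]
q=3: [-7, -13, -5]
Optimal cycle mean attained by: cycle 1->2->1, total (-6) + 7, length 2.
Answer: λ = 1/2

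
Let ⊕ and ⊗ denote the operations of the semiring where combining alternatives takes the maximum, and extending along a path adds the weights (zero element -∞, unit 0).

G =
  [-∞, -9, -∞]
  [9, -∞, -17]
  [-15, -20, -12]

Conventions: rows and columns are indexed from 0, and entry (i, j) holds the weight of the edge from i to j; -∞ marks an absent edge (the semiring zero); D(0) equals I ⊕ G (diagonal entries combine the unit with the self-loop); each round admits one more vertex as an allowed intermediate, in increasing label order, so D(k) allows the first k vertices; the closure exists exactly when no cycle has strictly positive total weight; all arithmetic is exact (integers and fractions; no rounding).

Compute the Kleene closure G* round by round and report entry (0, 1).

D(0):
  [0, -9, -∞]
  [9, 0, -17]
  [-15, -20, 0]
D(1):
  [0, -9, -∞]
  [9, 0, -17]
  [-15, -20, 0]
D(2):
  [0, -9, -26]
  [9, 0, -17]
  [-11, -20, 0]
D(3):
  [0, -9, -26]
  [9, 0, -17]
  [-11, -20, 0]
Answer: G*[0][1] = -9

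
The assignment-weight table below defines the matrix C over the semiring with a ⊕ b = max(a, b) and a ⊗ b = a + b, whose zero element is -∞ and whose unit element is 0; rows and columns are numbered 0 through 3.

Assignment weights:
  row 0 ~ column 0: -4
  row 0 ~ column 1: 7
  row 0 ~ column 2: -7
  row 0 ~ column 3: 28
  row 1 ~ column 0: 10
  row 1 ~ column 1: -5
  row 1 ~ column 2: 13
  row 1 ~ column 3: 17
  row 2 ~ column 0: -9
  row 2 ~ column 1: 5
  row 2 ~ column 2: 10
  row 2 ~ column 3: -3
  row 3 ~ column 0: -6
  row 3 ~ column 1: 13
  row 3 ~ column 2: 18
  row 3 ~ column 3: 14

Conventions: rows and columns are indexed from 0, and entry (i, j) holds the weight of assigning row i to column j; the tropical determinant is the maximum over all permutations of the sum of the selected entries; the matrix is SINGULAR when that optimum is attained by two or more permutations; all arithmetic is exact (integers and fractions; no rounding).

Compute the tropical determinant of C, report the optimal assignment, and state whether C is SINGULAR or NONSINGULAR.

σ = (0, 1, 2, 3): (-4) + (-5) + 10 + 14 = 15
σ = (0, 1, 3, 2): (-4) + (-5) + (-3) + 18 = 6
σ = (0, 2, 1, 3): (-4) + 13 + 5 + 14 = 28
σ = (0, 2, 3, 1): (-4) + 13 + (-3) + 13 = 19
σ = (0, 3, 1, 2): (-4) + 17 + 5 + 18 = 36
σ = (0, 3, 2, 1): (-4) + 17 + 10 + 13 = 36
σ = (1, 0, 2, 3): 7 + 10 + 10 + 14 = 41
σ = (1, 0, 3, 2): 7 + 10 + (-3) + 18 = 32
σ = (1, 2, 0, 3): 7 + 13 + (-9) + 14 = 25
σ = (1, 2, 3, 0): 7 + 13 + (-3) + (-6) = 11
σ = (1, 3, 0, 2): 7 + 17 + (-9) + 18 = 33
σ = (1, 3, 2, 0): 7 + 17 + 10 + (-6) = 28
σ = (2, 0, 1, 3): (-7) + 10 + 5 + 14 = 22
σ = (2, 0, 3, 1): (-7) + 10 + (-3) + 13 = 13
σ = (2, 1, 0, 3): (-7) + (-5) + (-9) + 14 = -7
σ = (2, 1, 3, 0): (-7) + (-5) + (-3) + (-6) = -21
σ = (2, 3, 0, 1): (-7) + 17 + (-9) + 13 = 14
σ = (2, 3, 1, 0): (-7) + 17 + 5 + (-6) = 9
σ = (3, 0, 1, 2): 28 + 10 + 5 + 18 = 61
σ = (3, 0, 2, 1): 28 + 10 + 10 + 13 = 61
σ = (3, 1, 0, 2): 28 + (-5) + (-9) + 18 = 32
σ = (3, 1, 2, 0): 28 + (-5) + 10 + (-6) = 27
σ = (3, 2, 0, 1): 28 + 13 + (-9) + 13 = 45
σ = (3, 2, 1, 0): 28 + 13 + 5 + (-6) = 40
Optimal value attained by: σ = (3, 0, 1, 2).
Answer: det⊕(C) = 61; verdict: SINGULAR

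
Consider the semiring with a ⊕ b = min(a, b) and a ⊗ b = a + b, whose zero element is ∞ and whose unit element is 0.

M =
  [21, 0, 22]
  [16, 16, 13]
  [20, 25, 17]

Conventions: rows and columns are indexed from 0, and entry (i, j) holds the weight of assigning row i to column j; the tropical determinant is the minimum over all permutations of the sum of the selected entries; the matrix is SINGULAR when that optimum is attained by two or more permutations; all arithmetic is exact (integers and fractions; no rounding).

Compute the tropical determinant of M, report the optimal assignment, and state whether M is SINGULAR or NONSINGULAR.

σ = (0, 1, 2): 21 + 16 + 17 = 54
σ = (0, 2, 1): 21 + 13 + 25 = 59
σ = (1, 0, 2): 0 + 16 + 17 = 33
σ = (1, 2, 0): 0 + 13 + 20 = 33
σ = (2, 0, 1): 22 + 16 + 25 = 63
σ = (2, 1, 0): 22 + 16 + 20 = 58
Optimal value attained by: σ = (1, 0, 2).
Answer: det⊕(M) = 33; verdict: SINGULAR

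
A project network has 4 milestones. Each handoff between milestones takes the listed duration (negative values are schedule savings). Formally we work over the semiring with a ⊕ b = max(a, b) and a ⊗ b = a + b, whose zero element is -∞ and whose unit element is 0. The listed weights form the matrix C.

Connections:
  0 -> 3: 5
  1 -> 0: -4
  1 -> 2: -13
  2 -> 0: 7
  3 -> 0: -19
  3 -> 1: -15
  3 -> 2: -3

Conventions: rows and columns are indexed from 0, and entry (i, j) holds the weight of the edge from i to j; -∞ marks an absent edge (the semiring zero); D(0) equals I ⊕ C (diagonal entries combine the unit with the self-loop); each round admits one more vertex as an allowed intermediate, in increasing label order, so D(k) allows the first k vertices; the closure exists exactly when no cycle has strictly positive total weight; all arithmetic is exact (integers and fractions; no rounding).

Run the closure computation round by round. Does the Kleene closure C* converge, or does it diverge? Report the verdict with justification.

D(0):
  [0, -∞, -∞, 5]
  [-4, 0, -13, -∞]
  [7, -∞, 0, -∞]
  [-19, -15, -3, 0]
D(1):
  [0, -∞, -∞, 5]
  [-4, 0, -13, 1]
  [7, -∞, 0, 12]
  [-19, -15, -3, 0]
D(2):
  [0, -∞, -∞, 5]
  [-4, 0, -13, 1]
  [7, -∞, 0, 12]
  [-19, -15, -3, 0]
Detection: at round 3, diagonal entry (3, 3) turns strictly positive.
Key observation: the cycle 3->2->0->3 has total weight (-3) + 7 + 5, which is strictly positive.
Answer: DIVERGES — positive cycle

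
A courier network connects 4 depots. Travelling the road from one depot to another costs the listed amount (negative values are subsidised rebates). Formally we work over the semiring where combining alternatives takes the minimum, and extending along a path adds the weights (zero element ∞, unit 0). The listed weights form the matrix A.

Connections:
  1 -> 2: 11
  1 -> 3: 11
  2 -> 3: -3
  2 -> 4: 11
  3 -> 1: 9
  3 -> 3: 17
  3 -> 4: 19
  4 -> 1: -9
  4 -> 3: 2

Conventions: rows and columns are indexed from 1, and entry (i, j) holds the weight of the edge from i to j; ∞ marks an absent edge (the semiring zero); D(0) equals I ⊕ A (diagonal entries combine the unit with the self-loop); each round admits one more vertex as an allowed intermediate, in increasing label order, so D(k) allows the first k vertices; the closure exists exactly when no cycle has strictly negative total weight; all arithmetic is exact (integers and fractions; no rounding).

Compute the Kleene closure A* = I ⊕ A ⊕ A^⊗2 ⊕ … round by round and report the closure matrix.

D(0):
  [0, 11, 11, ∞]
  [∞, 0, -3, 11]
  [9, ∞, 0, 19]
  [-9, ∞, 2, 0]
D(1):
  [0, 11, 11, ∞]
  [∞, 0, -3, 11]
  [9, 20, 0, 19]
  [-9, 2, 2, 0]
D(2):
  [0, 11, 8, 22]
  [∞, 0, -3, 11]
  [9, 20, 0, 19]
  [-9, 2, -1, 0]
D(3):
  [0, 11, 8, 22]
  [6, 0, -3, 11]
  [9, 20, 0, 19]
  [-9, 2, -1, 0]
D(4):
  [0, 11, 8, 22]
  [2, 0, -3, 11]
  [9, 20, 0, 19]
  [-9, 2, -1, 0]
Answer: A* = [[0, 11, 8, 22], [2, 0, -3, 11], [9, 20, 0, 19], [-9, 2, -1, 0]]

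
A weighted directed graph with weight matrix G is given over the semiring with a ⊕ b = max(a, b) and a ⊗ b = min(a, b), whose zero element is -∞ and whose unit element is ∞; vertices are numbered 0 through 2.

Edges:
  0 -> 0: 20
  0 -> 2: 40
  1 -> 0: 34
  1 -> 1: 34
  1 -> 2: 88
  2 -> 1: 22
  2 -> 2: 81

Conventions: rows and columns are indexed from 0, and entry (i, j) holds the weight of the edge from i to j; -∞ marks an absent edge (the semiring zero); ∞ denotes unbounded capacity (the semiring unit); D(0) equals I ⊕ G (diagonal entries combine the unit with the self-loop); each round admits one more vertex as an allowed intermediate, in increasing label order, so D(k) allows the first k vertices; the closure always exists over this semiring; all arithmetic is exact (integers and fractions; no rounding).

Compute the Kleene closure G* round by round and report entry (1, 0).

D(0):
  [∞, -∞, 40]
  [34, ∞, 88]
  [-∞, 22, ∞]
D(1):
  [∞, -∞, 40]
  [34, ∞, 88]
  [-∞, 22, ∞]
D(2):
  [∞, -∞, 40]
  [34, ∞, 88]
  [22, 22, ∞]
D(3):
  [∞, 22, 40]
  [34, ∞, 88]
  [22, 22, ∞]
Answer: G*[1][0] = 34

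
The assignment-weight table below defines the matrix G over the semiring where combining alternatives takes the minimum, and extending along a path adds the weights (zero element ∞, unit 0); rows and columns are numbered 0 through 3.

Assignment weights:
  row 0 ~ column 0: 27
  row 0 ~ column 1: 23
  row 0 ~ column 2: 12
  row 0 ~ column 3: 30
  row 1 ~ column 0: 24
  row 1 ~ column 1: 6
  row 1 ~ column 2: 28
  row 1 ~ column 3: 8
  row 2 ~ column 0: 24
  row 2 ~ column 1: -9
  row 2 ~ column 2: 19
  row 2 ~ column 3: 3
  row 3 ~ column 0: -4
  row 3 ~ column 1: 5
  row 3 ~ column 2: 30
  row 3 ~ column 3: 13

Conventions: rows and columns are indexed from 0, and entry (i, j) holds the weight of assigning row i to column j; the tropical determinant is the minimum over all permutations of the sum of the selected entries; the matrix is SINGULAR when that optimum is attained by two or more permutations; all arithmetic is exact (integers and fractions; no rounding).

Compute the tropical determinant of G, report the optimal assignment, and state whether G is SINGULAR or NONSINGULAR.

σ = (0, 1, 2, 3): 27 + 6 + 19 + 13 = 65
σ = (0, 1, 3, 2): 27 + 6 + 3 + 30 = 66
σ = (0, 2, 1, 3): 27 + 28 + (-9) + 13 = 59
σ = (0, 2, 3, 1): 27 + 28 + 3 + 5 = 63
σ = (0, 3, 1, 2): 27 + 8 + (-9) + 30 = 56
σ = (0, 3, 2, 1): 27 + 8 + 19 + 5 = 59
σ = (1, 0, 2, 3): 23 + 24 + 19 + 13 = 79
σ = (1, 0, 3, 2): 23 + 24 + 3 + 30 = 80
σ = (1, 2, 0, 3): 23 + 28 + 24 + 13 = 88
σ = (1, 2, 3, 0): 23 + 28 + 3 + (-4) = 50
σ = (1, 3, 0, 2): 23 + 8 + 24 + 30 = 85
σ = (1, 3, 2, 0): 23 + 8 + 19 + (-4) = 46
σ = (2, 0, 1, 3): 12 + 24 + (-9) + 13 = 40
σ = (2, 0, 3, 1): 12 + 24 + 3 + 5 = 44
σ = (2, 1, 0, 3): 12 + 6 + 24 + 13 = 55
σ = (2, 1, 3, 0): 12 + 6 + 3 + (-4) = 17
σ = (2, 3, 0, 1): 12 + 8 + 24 + 5 = 49
σ = (2, 3, 1, 0): 12 + 8 + (-9) + (-4) = 7
σ = (3, 0, 1, 2): 30 + 24 + (-9) + 30 = 75
σ = (3, 0, 2, 1): 30 + 24 + 19 + 5 = 78
σ = (3, 1, 0, 2): 30 + 6 + 24 + 30 = 90
σ = (3, 1, 2, 0): 30 + 6 + 19 + (-4) = 51
σ = (3, 2, 0, 1): 30 + 28 + 24 + 5 = 87
σ = (3, 2, 1, 0): 30 + 28 + (-9) + (-4) = 45
Optimal value attained by: σ = (2, 3, 1, 0).
Answer: det⊕(G) = 7; verdict: NONSINGULAR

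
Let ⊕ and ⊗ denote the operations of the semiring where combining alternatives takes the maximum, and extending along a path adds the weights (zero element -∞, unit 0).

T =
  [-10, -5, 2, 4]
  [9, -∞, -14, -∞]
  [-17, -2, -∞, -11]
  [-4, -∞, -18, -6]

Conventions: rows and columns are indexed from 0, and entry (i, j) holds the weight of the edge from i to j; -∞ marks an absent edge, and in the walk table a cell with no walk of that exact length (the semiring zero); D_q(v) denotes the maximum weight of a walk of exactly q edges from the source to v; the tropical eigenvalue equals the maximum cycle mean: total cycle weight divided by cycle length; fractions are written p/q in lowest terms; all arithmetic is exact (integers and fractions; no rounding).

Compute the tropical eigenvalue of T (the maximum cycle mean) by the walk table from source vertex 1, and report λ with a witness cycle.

q=0: [-∞, 0, -∞, -∞]
q=1: [9, -∞, -14, -∞]
q=2: [-1, 4, 11, 13]
q=3: [13, 9, 1, 7]
q=4: [18, 8, 15, 17]
Optimal cycle mean attained by: cycle 0->2->1->0, total 2 + (-2) + 9, length 3.
Answer: λ = 3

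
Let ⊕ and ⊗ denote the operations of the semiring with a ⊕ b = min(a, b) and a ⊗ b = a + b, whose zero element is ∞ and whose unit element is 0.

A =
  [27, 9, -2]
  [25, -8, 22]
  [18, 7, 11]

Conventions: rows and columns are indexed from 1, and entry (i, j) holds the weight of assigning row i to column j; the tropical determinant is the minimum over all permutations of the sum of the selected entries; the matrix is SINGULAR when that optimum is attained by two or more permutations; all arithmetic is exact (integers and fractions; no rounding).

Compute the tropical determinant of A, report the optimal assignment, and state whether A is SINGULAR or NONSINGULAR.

σ = (1, 2, 3): 27 + (-8) + 11 = 30
σ = (1, 3, 2): 27 + 22 + 7 = 56
σ = (2, 1, 3): 9 + 25 + 11 = 45
σ = (2, 3, 1): 9 + 22 + 18 = 49
σ = (3, 1, 2): (-2) + 25 + 7 = 30
σ = (3, 2, 1): (-2) + (-8) + 18 = 8
Optimal value attained by: σ = (3, 2, 1).
Answer: det⊕(A) = 8; verdict: NONSINGULAR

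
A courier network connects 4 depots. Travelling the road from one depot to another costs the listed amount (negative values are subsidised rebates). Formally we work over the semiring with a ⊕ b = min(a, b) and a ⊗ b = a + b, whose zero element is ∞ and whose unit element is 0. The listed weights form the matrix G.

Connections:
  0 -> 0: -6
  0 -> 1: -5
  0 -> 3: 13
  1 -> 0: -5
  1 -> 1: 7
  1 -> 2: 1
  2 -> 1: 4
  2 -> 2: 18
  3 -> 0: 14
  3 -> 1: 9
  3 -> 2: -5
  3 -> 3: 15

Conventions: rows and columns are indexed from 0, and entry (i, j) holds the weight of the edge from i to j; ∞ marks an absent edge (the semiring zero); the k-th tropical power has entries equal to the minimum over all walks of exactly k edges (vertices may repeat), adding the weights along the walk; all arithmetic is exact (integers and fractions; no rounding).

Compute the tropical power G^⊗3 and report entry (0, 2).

G^⊗2:
  [-12, -11, -4, 7]
  [-11, -10, 8, 8]
  [-1, 11, 5, ∞]
  [4, -1, 10, 27]
G^⊗3:
  [-18, -17, -10, 1]
  [-17, -16, -9, 2]
  [-7, -6, 12, 12]
  [-6, -1, 0, 17]
Key observation: the optimum is the walk 0->0->1->2, with weight (-6) + (-5) + 1 = -10.
Optimal value attained by: walk 0->0->1->2.
Answer: (G^⊗3)[0][2] = -10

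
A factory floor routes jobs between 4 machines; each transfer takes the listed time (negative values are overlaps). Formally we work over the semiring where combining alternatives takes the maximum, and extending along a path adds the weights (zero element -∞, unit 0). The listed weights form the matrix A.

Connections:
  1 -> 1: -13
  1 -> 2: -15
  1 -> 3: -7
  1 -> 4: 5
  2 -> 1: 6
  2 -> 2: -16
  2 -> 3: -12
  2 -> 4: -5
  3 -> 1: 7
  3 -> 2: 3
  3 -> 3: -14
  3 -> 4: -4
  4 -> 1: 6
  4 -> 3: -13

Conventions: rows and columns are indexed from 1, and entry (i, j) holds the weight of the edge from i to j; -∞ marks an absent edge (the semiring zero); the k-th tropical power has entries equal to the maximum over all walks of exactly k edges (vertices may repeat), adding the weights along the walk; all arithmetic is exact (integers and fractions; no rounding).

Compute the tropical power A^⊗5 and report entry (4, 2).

A^⊗2:
  [11, -4, -8, -8]
  [1, -9, -1, 11]
  [9, -8, 0, 12]
  [-6, -9, -1, 11]
A^⊗3:
  [2, -4, 4, 16]
  [17, 2, -2, 6]
  [18, 3, 2, 14]
  [17, 2, -2, -1]
A^⊗4:
  [22, 7, 3, 7]
  [12, 2, 10, 22]
  [20, 5, 11, 23]
  [8, 2, 10, 22]
A^⊗5:
  [13, 7, 15, 27]
  [28, 13, 9, 17]
  [29, 14, 13, 25]
  [28, 13, 9, 13]
Key observation: the optimum is the walk 4->1->4->1->3->2, with weight 6 + 5 + 6 + (-7) + 3 = 13.
Optimal value attained by: walk 4->1->4->1->3->2.
Answer: (A^⊗5)[4][2] = 13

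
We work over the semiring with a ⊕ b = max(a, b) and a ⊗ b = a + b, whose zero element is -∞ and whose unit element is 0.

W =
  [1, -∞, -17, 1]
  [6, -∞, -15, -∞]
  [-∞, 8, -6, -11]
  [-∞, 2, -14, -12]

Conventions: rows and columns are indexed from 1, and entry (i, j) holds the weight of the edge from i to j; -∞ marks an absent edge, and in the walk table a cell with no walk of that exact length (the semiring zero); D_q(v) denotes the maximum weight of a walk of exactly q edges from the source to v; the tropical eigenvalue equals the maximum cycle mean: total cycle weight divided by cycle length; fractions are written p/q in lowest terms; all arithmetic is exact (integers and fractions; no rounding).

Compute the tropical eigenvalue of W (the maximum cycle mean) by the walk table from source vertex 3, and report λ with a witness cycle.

q=0: [-∞, -∞, 0, -∞]
q=1: [-∞, 8, -6, -11]
q=2: [14, 2, -7, -17]
q=3: [15, 1, -3, 15]
q=4: [16, 17, 1, 16]
Optimal cycle mean attained by: cycle 1->4->2->1, total 1 + 2 + 6, length 3.
Answer: λ = 3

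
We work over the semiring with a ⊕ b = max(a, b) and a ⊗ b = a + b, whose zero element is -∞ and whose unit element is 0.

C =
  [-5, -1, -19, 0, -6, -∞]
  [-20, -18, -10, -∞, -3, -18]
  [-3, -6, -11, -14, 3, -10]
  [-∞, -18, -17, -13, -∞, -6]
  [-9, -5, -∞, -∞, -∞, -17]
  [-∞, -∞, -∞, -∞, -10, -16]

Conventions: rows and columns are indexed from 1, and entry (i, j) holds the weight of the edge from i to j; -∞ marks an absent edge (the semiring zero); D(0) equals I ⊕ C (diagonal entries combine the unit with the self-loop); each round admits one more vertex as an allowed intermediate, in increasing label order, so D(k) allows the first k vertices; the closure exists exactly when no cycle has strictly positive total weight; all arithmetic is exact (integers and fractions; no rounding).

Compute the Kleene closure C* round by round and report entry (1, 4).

D(0):
  [0, -1, -19, 0, -6, -∞]
  [-20, 0, -10, -∞, -3, -18]
  [-3, -6, 0, -14, 3, -10]
  [-∞, -18, -17, 0, -∞, -6]
  [-9, -5, -∞, -∞, 0, -17]
  [-∞, -∞, -∞, -∞, -10, 0]
D(1):
  [0, -1, -19, 0, -6, -∞]
  [-20, 0, -10, -20, -3, -18]
  [-3, -4, 0, -3, 3, -10]
  [-∞, -18, -17, 0, -∞, -6]
  [-9, -5, -28, -9, 0, -17]
  [-∞, -∞, -∞, -∞, -10, 0]
D(2):
  [0, -1, -11, 0, -4, -19]
  [-20, 0, -10, -20, -3, -18]
  [-3, -4, 0, -3, 3, -10]
  [-38, -18, -17, 0, -21, -6]
  [-9, -5, -15, -9, 0, -17]
  [-∞, -∞, -∞, -∞, -10, 0]
D(3):
  [0, -1, -11, 0, -4, -19]
  [-13, 0, -10, -13, -3, -18]
  [-3, -4, 0, -3, 3, -10]
  [-20, -18, -17, 0, -14, -6]
  [-9, -5, -15, -9, 0, -17]
  [-∞, -∞, -∞, -∞, -10, 0]
D(4):
  [0, -1, -11, 0, -4, -6]
  [-13, 0, -10, -13, -3, -18]
  [-3, -4, 0, -3, 3, -9]
  [-20, -18, -17, 0, -14, -6]
  [-9, -5, -15, -9, 0, -15]
  [-∞, -∞, -∞, -∞, -10, 0]
D(5):
  [0, -1, -11, 0, -4, -6]
  [-12, 0, -10, -12, -3, -18]
  [-3, -2, 0, -3, 3, -9]
  [-20, -18, -17, 0, -14, -6]
  [-9, -5, -15, -9, 0, -15]
  [-19, -15, -25, -19, -10, 0]
D(6):
  [0, -1, -11, 0, -4, -6]
  [-12, 0, -10, -12, -3, -18]
  [-3, -2, 0, -3, 3, -9]
  [-20, -18, -17, 0, -14, -6]
  [-9, -5, -15, -9, 0, -15]
  [-19, -15, -25, -19, -10, 0]
Answer: C*[1][4] = 0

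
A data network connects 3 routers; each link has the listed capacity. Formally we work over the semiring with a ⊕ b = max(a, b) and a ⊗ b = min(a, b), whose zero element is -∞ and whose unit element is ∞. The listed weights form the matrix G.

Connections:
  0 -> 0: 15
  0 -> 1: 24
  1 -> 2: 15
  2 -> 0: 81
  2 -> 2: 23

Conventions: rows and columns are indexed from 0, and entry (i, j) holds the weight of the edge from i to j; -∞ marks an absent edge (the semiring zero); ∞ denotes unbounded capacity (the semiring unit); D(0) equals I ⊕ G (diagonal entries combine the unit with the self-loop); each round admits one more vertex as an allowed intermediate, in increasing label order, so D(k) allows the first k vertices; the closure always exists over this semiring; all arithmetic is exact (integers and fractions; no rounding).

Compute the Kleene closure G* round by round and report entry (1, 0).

D(0):
  [∞, 24, -∞]
  [-∞, ∞, 15]
  [81, -∞, ∞]
D(1):
  [∞, 24, -∞]
  [-∞, ∞, 15]
  [81, 24, ∞]
D(2):
  [∞, 24, 15]
  [-∞, ∞, 15]
  [81, 24, ∞]
D(3):
  [∞, 24, 15]
  [15, ∞, 15]
  [81, 24, ∞]
Answer: G*[1][0] = 15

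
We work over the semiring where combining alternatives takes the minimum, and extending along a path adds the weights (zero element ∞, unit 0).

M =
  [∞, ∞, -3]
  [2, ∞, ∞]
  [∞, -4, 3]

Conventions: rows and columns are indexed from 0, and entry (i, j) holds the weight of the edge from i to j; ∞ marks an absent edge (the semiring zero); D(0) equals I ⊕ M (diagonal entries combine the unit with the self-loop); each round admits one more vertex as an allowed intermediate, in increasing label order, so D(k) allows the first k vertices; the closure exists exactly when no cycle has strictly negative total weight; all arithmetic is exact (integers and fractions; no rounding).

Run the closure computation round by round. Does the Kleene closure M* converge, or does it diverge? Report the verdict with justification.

D(0):
  [0, ∞, -3]
  [2, 0, ∞]
  [∞, -4, 0]
D(1):
  [0, ∞, -3]
  [2, 0, -1]
  [∞, -4, 0]
Detection: at round 2, diagonal entry (2, 2) turns strictly negative.
Key observation: the cycle 2->1->0->2 has total weight (-4) + 2 + (-3), which is strictly negative.
Answer: DIVERGES — negative cycle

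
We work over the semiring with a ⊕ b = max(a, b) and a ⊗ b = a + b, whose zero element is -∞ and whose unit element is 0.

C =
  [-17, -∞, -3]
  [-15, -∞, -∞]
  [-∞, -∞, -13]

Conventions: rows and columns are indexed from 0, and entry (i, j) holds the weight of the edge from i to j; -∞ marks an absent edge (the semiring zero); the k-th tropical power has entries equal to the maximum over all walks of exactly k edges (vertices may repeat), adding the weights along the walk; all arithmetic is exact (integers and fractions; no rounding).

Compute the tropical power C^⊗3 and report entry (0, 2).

C^⊗2:
  [-34, -∞, -16]
  [-32, -∞, -18]
  [-∞, -∞, -26]
C^⊗3:
  [-51, -∞, -29]
  [-49, -∞, -31]
  [-∞, -∞, -39]
Key observation: the optimum is the walk 0->2->2->2, with weight (-3) + (-13) + (-13) = -29.
Optimal value attained by: walk 0->2->2->2.
Answer: (C^⊗3)[0][2] = -29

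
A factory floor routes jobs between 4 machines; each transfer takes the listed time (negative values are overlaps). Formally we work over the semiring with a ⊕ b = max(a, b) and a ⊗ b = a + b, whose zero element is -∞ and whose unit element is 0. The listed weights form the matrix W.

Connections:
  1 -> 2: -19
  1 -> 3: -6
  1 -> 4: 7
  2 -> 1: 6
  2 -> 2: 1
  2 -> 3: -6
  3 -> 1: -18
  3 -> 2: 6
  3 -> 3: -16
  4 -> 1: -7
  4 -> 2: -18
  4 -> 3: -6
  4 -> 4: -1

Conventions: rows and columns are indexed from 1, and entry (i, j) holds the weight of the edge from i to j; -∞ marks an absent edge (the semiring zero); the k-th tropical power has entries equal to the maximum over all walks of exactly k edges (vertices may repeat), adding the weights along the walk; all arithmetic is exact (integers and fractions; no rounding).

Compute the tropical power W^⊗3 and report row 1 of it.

W^⊗2:
  [0, 0, 1, 6]
  [7, 2, 0, 13]
  [12, 7, 0, -11]
  [-8, 0, -7, 0]
W^⊗3:
  [6, 7, 0, 7]
  [8, 6, 7, 14]
  [13, 8, 6, 19]
  [6, 1, -6, -1]
Answer: row 1 of W^⊗3 = [6, 7, 0, 7]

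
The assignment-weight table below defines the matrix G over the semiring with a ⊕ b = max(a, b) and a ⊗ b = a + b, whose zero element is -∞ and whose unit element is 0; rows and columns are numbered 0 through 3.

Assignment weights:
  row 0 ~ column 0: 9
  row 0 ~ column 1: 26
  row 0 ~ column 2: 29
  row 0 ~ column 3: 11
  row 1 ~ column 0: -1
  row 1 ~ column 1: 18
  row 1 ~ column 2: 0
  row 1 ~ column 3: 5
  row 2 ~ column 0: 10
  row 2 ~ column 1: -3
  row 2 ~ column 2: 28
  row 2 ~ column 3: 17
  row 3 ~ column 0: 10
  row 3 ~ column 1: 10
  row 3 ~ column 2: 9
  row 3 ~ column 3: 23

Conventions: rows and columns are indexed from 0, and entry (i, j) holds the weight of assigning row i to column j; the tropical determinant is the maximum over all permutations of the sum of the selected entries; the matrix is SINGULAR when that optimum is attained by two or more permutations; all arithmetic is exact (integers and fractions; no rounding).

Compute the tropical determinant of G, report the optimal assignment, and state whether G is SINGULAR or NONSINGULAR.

σ = (0, 1, 2, 3): 9 + 18 + 28 + 23 = 78
σ = (0, 1, 3, 2): 9 + 18 + 17 + 9 = 53
σ = (0, 2, 1, 3): 9 + 0 + (-3) + 23 = 29
σ = (0, 2, 3, 1): 9 + 0 + 17 + 10 = 36
σ = (0, 3, 1, 2): 9 + 5 + (-3) + 9 = 20
σ = (0, 3, 2, 1): 9 + 5 + 28 + 10 = 52
σ = (1, 0, 2, 3): 26 + (-1) + 28 + 23 = 76
σ = (1, 0, 3, 2): 26 + (-1) + 17 + 9 = 51
σ = (1, 2, 0, 3): 26 + 0 + 10 + 23 = 59
σ = (1, 2, 3, 0): 26 + 0 + 17 + 10 = 53
σ = (1, 3, 0, 2): 26 + 5 + 10 + 9 = 50
σ = (1, 3, 2, 0): 26 + 5 + 28 + 10 = 69
σ = (2, 0, 1, 3): 29 + (-1) + (-3) + 23 = 48
σ = (2, 0, 3, 1): 29 + (-1) + 17 + 10 = 55
σ = (2, 1, 0, 3): 29 + 18 + 10 + 23 = 80
σ = (2, 1, 3, 0): 29 + 18 + 17 + 10 = 74
σ = (2, 3, 0, 1): 29 + 5 + 10 + 10 = 54
σ = (2, 3, 1, 0): 29 + 5 + (-3) + 10 = 41
σ = (3, 0, 1, 2): 11 + (-1) + (-3) + 9 = 16
σ = (3, 0, 2, 1): 11 + (-1) + 28 + 10 = 48
σ = (3, 1, 0, 2): 11 + 18 + 10 + 9 = 48
σ = (3, 1, 2, 0): 11 + 18 + 28 + 10 = 67
σ = (3, 2, 0, 1): 11 + 0 + 10 + 10 = 31
σ = (3, 2, 1, 0): 11 + 0 + (-3) + 10 = 18
Optimal value attained by: σ = (2, 1, 0, 3).
Answer: det⊕(G) = 80; verdict: NONSINGULAR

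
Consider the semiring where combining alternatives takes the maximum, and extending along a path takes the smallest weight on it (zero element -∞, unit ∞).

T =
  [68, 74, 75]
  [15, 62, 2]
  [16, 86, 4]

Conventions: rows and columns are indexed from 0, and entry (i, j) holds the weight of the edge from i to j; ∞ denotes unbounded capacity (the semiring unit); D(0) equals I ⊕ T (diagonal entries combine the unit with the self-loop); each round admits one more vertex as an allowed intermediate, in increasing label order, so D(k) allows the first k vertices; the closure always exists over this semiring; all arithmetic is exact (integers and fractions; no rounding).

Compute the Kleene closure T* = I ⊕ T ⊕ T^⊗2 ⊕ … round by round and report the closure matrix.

D(0):
  [∞, 74, 75]
  [15, ∞, 2]
  [16, 86, ∞]
D(1):
  [∞, 74, 75]
  [15, ∞, 15]
  [16, 86, ∞]
D(2):
  [∞, 74, 75]
  [15, ∞, 15]
  [16, 86, ∞]
D(3):
  [∞, 75, 75]
  [15, ∞, 15]
  [16, 86, ∞]
Answer: T* = [[∞, 75, 75], [15, ∞, 15], [16, 86, ∞]]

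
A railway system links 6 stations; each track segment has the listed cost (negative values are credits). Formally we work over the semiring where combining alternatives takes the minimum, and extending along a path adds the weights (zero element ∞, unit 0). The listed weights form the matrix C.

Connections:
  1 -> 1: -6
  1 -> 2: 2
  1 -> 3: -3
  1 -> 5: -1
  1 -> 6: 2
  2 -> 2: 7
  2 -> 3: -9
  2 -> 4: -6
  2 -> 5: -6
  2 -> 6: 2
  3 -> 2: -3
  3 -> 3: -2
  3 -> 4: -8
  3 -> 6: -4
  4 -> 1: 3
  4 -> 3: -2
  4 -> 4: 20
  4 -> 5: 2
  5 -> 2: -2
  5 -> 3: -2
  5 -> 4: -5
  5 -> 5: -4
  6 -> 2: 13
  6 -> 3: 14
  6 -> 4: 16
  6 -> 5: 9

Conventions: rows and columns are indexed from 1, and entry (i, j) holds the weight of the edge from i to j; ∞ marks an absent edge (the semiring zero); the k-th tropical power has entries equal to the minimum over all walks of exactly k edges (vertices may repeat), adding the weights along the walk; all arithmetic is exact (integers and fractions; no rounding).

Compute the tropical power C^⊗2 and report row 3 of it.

C^⊗2:
  [-12, -6, -9, -11, -7, -7]
  [-3, -12, -11, -17, -10, -13]
  [-5, -5, -12, -10, -9, -6]
  [-3, -5, -4, -10, -2, -6]
  [-2, -6, -11, -10, -8, -6]
  [19, 7, 4, 4, 5, 10]
Answer: row 3 of C^⊗2 = [-5, -5, -12, -10, -9, -6]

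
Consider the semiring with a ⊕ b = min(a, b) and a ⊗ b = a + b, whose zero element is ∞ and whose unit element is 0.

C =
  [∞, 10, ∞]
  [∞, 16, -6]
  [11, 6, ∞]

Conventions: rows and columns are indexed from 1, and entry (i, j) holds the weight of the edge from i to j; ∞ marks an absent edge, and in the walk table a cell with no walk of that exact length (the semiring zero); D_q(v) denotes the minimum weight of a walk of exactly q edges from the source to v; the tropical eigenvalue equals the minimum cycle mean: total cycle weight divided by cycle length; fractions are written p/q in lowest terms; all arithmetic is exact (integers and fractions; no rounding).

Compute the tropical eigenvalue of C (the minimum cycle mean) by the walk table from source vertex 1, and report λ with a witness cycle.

q=0: [0, ∞, ∞]
q=1: [∞, 10, ∞]
q=2: [∞, 26, 4]
q=3: [15, 10, 20]
Optimal cycle mean attained by: cycle 2->3->2, total (-6) + 6, length 2.
Answer: λ = 0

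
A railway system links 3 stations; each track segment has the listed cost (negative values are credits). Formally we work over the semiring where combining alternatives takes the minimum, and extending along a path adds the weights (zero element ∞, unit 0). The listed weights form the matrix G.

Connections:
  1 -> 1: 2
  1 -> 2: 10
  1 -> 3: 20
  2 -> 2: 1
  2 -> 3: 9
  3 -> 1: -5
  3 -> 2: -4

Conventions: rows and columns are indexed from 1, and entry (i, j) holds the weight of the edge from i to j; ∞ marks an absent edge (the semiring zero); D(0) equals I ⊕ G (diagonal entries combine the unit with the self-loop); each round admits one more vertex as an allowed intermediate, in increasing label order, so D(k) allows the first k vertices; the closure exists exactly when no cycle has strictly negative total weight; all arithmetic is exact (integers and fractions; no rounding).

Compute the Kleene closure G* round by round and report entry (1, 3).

D(0):
  [0, 10, 20]
  [∞, 0, 9]
  [-5, -4, 0]
D(1):
  [0, 10, 20]
  [∞, 0, 9]
  [-5, -4, 0]
D(2):
  [0, 10, 19]
  [∞, 0, 9]
  [-5, -4, 0]
D(3):
  [0, 10, 19]
  [4, 0, 9]
  [-5, -4, 0]
Answer: G*[1][3] = 19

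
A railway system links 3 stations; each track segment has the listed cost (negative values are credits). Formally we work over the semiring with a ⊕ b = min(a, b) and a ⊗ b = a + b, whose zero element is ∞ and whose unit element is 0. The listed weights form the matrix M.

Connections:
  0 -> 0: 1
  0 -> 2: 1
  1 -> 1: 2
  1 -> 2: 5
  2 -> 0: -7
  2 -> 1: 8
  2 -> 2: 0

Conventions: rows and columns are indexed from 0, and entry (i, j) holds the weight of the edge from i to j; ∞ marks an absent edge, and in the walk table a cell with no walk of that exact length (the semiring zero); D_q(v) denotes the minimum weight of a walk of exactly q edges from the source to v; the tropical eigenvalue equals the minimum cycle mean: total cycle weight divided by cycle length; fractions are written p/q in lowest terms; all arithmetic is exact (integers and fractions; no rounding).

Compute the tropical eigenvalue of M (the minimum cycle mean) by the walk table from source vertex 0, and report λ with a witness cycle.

q=0: [0, ∞, ∞]
q=1: [1, ∞, 1]
q=2: [-6, 9, 1]
q=3: [-6, 9, -5]
Optimal cycle mean attained by: cycle 0->2->0, total 1 + (-7), length 2.
Answer: λ = -3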